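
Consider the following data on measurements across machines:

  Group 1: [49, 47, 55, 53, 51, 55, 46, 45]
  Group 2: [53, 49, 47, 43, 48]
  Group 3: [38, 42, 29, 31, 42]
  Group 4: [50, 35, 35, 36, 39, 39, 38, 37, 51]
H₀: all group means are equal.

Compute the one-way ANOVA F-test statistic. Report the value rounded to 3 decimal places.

test statistic = 10.138

Group means [50.12, 48.00, 36.40, 40.00], grand mean 43.815
SSB = Σnᵢ(x̄ᵢ−x̄)² = 811.999; SSW = ΣΣ(x−x̄ᵢ)² = 614.075
MSB = 811.999/3 = 270.6664; MSW = 614.075/23 = 26.6989
F = MSB/MSW = 10.1377
df = (3, 23)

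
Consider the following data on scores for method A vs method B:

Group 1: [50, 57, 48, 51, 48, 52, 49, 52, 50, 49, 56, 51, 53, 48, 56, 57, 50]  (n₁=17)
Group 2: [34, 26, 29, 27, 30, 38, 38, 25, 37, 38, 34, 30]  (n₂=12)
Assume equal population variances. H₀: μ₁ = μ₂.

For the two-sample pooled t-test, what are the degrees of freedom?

degrees of freedom = 27

df = n₁ + n₂ − 2 = 17 + 12 − 2 = 27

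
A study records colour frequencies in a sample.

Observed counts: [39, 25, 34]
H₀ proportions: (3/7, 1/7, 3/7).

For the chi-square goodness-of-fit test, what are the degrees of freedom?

df = k − 1 = 3 − 1 = 2

degrees of freedom = 2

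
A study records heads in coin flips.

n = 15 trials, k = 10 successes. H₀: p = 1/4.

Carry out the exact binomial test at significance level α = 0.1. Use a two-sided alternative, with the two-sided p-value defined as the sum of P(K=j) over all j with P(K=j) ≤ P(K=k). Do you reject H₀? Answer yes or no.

reject H₀: yes

Exact binomial: n=15, k=10, p₀=1/4=0.2500
P(X=j) = C(n,j)·p₀^j·(1−p₀)^(n−j); p = Σ P(X=j) over j with P(X=j) ≤ P(X=10)
p-value (two-sided) = 0.00079
At α=0.1: p < α → reject H₀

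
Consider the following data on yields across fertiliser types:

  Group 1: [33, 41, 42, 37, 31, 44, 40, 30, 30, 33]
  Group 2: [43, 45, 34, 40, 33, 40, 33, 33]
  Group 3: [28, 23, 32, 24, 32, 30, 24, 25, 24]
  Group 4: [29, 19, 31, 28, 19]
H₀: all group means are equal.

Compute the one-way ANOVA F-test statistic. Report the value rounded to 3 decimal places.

test statistic = 12.376

Group means [36.10, 37.62, 26.89, 25.20], grand mean 32.188
SSB = Σnᵢ(x̄ᵢ−x̄)² = 886.411; SSW = ΣΣ(x−x̄ᵢ)² = 668.464
MSB = 886.411/3 = 295.4704; MSW = 668.464/28 = 23.8737
F = MSB/MSW = 12.3764
df = (3, 28)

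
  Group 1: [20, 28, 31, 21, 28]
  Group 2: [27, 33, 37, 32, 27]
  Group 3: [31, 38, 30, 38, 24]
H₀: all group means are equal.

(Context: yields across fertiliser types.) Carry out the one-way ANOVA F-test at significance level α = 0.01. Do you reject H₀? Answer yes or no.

Group means [25.60, 31.20, 32.20], grand mean 29.667
SSB = Σnᵢ(x̄ᵢ−x̄)² = 126.533; SSW = ΣΣ(x−x̄ᵢ)² = 306.800
MSB = 126.533/2 = 63.2667; MSW = 306.800/12 = 25.5667
F = MSB/MSW = 2.4746
df = (2, 12)
p-value (upper-tail) = 0.12595
At α=0.01: p ≥ α → fail to reject H₀

reject H₀: no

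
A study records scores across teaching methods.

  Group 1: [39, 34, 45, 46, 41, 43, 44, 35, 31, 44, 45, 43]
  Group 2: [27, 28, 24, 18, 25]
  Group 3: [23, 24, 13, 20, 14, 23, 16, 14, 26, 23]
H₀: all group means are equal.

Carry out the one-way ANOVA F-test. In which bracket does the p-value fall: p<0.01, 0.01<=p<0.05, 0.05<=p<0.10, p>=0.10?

p-value bracket: p<0.01

Group means [40.83, 24.40, 19.60], grand mean 29.926
SSB = Σnᵢ(x̄ᵢ−x̄)² = 2646.585; SSW = ΣΣ(x−x̄ᵢ)² = 547.267
MSB = 2646.585/2 = 1323.2926; MSW = 547.267/24 = 22.8028
F = MSB/MSW = 58.0321
df = (2, 24)
p-value (upper-tail) = 0.00000
→ bracket: p<0.01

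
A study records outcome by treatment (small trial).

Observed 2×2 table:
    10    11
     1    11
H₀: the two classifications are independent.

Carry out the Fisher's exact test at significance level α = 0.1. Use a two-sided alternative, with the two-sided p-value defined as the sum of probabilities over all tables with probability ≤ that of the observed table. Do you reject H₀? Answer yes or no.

reject H₀: yes

Margins: r₁=21, r₂=12, c₁=11, c₂=22, n=33
p_obs = C(21,10)·C(12,1)/C(33,11); sum pmf over tables with pmf ≤ p_obs
p-value (two-sided) = 0.02734
At α=0.1: p < α → reject H₀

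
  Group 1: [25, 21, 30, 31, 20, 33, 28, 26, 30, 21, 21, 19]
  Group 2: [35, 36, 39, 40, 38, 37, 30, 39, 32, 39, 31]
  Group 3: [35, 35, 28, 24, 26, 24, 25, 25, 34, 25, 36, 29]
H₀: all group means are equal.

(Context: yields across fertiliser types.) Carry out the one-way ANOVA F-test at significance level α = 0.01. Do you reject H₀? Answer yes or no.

reject H₀: yes

Group means [25.42, 36.00, 28.83], grand mean 29.914
SSB = Σnᵢ(x̄ᵢ−x̄)² = 664.160; SSW = ΣΣ(x−x̄ᵢ)² = 646.583
MSB = 664.160/2 = 332.0798; MSW = 646.583/32 = 20.2057
F = MSB/MSW = 16.4349
df = (2, 32)
p-value (upper-tail) = 0.00001
At α=0.01: p < α → reject H₀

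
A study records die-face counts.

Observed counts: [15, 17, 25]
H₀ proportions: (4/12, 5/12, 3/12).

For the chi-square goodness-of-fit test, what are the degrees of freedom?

degrees of freedom = 2

df = k − 1 = 3 − 1 = 2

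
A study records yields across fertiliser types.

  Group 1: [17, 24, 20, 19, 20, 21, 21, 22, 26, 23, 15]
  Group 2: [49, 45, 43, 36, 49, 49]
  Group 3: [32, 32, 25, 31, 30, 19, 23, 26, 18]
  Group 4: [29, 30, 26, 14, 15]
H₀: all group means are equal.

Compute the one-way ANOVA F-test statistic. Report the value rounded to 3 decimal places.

test statistic = 32.014

Group means [20.73, 45.17, 26.22, 22.80], grand mean 27.387
SSB = Σnᵢ(x̄ᵢ−x̄)² = 2501.984; SSW = ΣΣ(x−x̄ᵢ)² = 703.371
MSB = 2501.984/3 = 833.9947; MSW = 703.371/27 = 26.0508
F = MSB/MSW = 32.0142
df = (3, 27)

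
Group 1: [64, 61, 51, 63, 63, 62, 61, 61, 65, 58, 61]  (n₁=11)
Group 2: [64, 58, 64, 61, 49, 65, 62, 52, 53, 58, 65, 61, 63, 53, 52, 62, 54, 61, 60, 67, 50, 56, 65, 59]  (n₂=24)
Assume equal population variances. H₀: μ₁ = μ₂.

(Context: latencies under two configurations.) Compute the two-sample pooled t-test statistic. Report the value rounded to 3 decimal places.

test statistic = 1.112

x̄₁=60.909, s₁=3.780, n₁=11
x̄₂=58.917, s₂=5.340, n₂=24
s_p² = [10·3.780² + 23·5.340²]/33 = 24.2043
SE = √(s_p²·(1/11+1/24)) = 1.7913
t = (60.909−58.917)/1.7913 = 1.1123
df = 33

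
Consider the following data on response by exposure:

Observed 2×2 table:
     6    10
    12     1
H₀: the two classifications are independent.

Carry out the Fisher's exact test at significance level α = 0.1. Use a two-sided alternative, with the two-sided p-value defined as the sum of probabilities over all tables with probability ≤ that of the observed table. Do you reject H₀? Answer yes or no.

reject H₀: yes

Margins: r₁=16, r₂=13, c₁=18, c₂=11, n=29
p_obs = C(16,6)·C(13,12)/C(29,18); sum pmf over tables with pmf ≤ p_obs
p-value (two-sided) = 0.00575
At α=0.1: p < α → reject H₀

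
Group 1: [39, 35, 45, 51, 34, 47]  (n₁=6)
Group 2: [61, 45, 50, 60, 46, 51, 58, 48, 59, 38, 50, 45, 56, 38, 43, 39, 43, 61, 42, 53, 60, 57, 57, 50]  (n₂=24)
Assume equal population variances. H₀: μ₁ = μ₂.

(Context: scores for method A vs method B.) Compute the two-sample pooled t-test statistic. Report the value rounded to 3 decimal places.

x̄₁=41.833, s₁=6.882, n₁=6
x̄₂=50.417, s₂=7.712, n₂=24
s_p² = [5·6.882² + 23·7.712²]/28 = 57.3095
SE = √(s_p²·(1/6+1/24)) = 3.4554
t = (41.833−50.417)/3.4554 = -2.4841
df = 28

test statistic = -2.484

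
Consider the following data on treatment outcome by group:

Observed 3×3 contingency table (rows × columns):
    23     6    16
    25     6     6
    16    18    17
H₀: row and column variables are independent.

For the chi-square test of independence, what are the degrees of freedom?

degrees of freedom = 4

df = (r−1)(c−1) = (3−1)·(3−1) = 4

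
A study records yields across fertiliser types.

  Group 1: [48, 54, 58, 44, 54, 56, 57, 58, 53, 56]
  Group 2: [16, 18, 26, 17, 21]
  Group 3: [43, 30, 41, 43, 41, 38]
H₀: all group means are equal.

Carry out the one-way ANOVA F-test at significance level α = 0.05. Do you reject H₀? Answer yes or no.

reject H₀: yes

Group means [53.80, 19.60, 39.33], grand mean 41.524
SSB = Σnᵢ(x̄ᵢ−x̄)² = 3939.105; SSW = ΣΣ(x−x̄ᵢ)² = 372.133
MSB = 3939.105/2 = 1969.5524; MSW = 372.133/18 = 20.6741
F = MSB/MSW = 95.2668
df = (2, 18)
p-value (upper-tail) = 0.00000
At α=0.05: p < α → reject H₀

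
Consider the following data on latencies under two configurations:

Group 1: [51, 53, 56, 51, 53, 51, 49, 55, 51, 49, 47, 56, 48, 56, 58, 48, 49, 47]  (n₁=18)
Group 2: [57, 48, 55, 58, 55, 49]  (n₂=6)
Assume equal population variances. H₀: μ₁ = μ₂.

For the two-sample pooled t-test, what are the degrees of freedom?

degrees of freedom = 22

df = n₁ + n₂ − 2 = 18 + 6 − 2 = 22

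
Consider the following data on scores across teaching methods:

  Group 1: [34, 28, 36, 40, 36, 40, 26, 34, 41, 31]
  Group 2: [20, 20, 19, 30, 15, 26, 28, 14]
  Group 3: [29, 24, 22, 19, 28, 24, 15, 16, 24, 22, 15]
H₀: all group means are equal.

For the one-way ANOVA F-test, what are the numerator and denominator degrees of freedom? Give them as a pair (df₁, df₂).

k = 3 groups, N = 29 total
df = (k−1, N−k) = (3−1, 29−3) = (2, 26)

degrees of freedom = [2, 26]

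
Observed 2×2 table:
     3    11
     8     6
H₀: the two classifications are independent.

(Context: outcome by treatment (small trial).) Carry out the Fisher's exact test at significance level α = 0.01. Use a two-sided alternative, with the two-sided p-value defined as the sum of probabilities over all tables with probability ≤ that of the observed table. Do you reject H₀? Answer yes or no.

Margins: r₁=14, r₂=14, c₁=11, c₂=17, n=28
p_obs = C(14,3)·C(14,8)/C(28,11); sum pmf over tables with pmf ≤ p_obs
p-value (two-sided) = 0.12011
At α=0.01: p ≥ α → fail to reject H₀

reject H₀: no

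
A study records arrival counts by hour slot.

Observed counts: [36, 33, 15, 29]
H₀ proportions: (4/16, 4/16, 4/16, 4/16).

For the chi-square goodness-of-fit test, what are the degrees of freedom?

degrees of freedom = 3

df = k − 1 = 4 − 1 = 3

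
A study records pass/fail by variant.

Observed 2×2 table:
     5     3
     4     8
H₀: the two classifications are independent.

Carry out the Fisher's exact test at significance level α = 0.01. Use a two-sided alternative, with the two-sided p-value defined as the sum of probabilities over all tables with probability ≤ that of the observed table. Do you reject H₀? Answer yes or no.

reject H₀: no

Margins: r₁=8, r₂=12, c₁=9, c₂=11, n=20
p_obs = C(8,5)·C(12,4)/C(20,9); sum pmf over tables with pmf ≤ p_obs
p-value (two-sided) = 0.36185
At α=0.01: p ≥ α → fail to reject H₀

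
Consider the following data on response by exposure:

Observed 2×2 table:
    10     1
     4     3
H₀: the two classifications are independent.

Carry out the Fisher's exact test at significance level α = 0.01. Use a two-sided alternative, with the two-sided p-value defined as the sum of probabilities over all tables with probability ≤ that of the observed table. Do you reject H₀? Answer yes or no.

Margins: r₁=11, r₂=7, c₁=14, c₂=4, n=18
p_obs = C(11,10)·C(7,4)/C(18,14); sum pmf over tables with pmf ≤ p_obs
p-value (two-sided) = 0.24510
At α=0.01: p ≥ α → fail to reject H₀

reject H₀: no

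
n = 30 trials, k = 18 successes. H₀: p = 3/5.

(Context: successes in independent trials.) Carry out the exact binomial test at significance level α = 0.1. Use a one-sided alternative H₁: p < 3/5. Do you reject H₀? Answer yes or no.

reject H₀: no

Exact binomial: n=30, k=18, p₀=3/5=0.6000
P(X≤18) from Σ C(n,i)·p₀^i·(1−p₀)^(n−i)
p-value (one-sided, H₁ less) = 0.56891
At α=0.1: p ≥ α → fail to reject H₀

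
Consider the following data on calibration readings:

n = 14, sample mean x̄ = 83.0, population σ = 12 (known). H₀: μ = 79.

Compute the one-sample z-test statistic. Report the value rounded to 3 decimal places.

SE = σ/√n = 12/√14 = 3.2071
z = (x̄−μ₀)/SE = (83.0−79)/3.2071 = 1.2472

test statistic = 1.247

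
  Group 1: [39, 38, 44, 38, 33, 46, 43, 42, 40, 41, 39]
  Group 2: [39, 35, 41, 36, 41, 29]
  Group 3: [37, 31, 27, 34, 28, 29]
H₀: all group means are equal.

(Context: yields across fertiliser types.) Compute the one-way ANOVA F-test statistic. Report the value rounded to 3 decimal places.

Group means [40.27, 36.83, 31.00], grand mean 36.957
SSB = Σnᵢ(x̄ᵢ−x̄)² = 333.941; SSW = ΣΣ(x−x̄ᵢ)² = 303.015
MSB = 333.941/2 = 166.9707; MSW = 303.015/20 = 15.1508
F = MSB/MSW = 11.0206
df = (2, 20)

test statistic = 11.021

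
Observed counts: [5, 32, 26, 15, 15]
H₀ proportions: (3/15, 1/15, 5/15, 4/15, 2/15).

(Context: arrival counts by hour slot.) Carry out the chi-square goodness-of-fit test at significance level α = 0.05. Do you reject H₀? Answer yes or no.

n = 93; E_i = n·p_i = [18.60, 6.20, 31.00, 24.80, 12.40]
χ² = (5−18.60)²/18.60 + (32−6.20)²/6.20 + (26−31.00)²/31.00 + (15−24.80)²/24.80 + (15−12.40)²/12.40 = 122.5296
df = 4
p-value (upper-tail) = 0.00000
At α=0.05: p < α → reject H₀

reject H₀: yes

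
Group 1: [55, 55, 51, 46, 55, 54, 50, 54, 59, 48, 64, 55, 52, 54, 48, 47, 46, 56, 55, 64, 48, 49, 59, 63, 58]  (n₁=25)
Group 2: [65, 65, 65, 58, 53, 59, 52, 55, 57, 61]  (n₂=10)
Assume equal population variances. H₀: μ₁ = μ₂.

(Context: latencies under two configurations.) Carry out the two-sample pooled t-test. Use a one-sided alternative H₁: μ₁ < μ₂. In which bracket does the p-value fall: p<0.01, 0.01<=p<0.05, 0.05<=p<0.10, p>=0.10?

x̄₁=53.800, s₁=5.377, n₁=25
x̄₂=59.000, s₂=4.922, n₂=10
s_p² = [24·5.377² + 9·4.922²]/33 = 27.6364
SE = √(s_p²·(1/25+1/10)) = 1.9670
t = (53.800−59.000)/1.9670 = -2.6436
df = 33
p-value (one-sided, H₁ less) = 0.00623
→ bracket: p<0.01

p-value bracket: p<0.01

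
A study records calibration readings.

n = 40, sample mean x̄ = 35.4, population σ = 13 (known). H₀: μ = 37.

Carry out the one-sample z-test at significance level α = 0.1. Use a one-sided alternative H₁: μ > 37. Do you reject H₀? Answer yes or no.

reject H₀: no

SE = σ/√n = 13/√40 = 2.0555
z = (x̄−μ₀)/SE = (35.4−37)/2.0555 = -0.7784
p-value (one-sided, H₁ greater) = 0.78184
At α=0.1: p ≥ α → fail to reject H₀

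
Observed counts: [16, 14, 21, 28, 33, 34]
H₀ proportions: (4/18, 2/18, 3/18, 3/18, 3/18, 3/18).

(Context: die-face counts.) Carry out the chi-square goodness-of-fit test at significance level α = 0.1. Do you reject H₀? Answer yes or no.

n = 146; E_i = n·p_i = [32.44, 16.22, 24.33, 24.33, 24.33, 24.33]
χ² = (16−32.44)²/32.44 + (14−16.22)²/16.22 + (21−24.33)²/24.33 + (28−24.33)²/24.33 + (33−24.33)²/24.33 + (34−24.33)²/24.33 = 16.5753
df = 5
p-value (upper-tail) = 0.00538
At α=0.1: p < α → reject H₀

reject H₀: yes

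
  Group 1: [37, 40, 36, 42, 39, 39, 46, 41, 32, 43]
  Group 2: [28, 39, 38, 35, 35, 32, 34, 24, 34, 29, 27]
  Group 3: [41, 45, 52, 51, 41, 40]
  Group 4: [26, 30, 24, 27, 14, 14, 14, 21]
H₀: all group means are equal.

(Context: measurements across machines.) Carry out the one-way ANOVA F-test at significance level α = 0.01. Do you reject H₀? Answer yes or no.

reject H₀: yes

Group means [39.50, 32.27, 45.00, 21.25], grand mean 34.000
SSB = Σnᵢ(x̄ᵢ−x̄)² = 2361.818; SSW = ΣΣ(x−x̄ᵢ)² = 802.182
MSB = 2361.818/3 = 787.2727; MSW = 802.182/31 = 25.8768
F = MSB/MSW = 30.4238
df = (3, 31)
p-value (upper-tail) = 0.00000
At α=0.01: p < α → reject H₀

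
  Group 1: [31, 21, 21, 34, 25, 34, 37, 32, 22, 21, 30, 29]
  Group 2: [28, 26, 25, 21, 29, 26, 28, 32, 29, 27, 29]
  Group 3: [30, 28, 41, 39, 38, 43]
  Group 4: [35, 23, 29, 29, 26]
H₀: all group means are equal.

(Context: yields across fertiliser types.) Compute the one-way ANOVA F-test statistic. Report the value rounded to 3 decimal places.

test statistic = 5.251

Group means [28.08, 27.27, 36.50, 28.40], grand mean 29.353
SSB = Σnᵢ(x̄ᵢ−x̄)² = 377.966; SSW = ΣΣ(x−x̄ᵢ)² = 719.798
MSB = 377.966/3 = 125.9887; MSW = 719.798/30 = 23.9933
F = MSB/MSW = 5.2510
df = (3, 30)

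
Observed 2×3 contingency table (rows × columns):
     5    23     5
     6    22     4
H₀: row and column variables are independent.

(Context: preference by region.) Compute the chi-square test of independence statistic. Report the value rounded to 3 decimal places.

test statistic = 0.209

Row totals [33, 32], col totals [11, 45, 9], n=65
χ² = (5−5.58)²/5.58 + (23−22.85)²/22.85 + (5−4.57)²/4.57 + (6−5.42)²/5.42 + (22−22.15)²/22.15 + (4−4.43)²/4.43 = 0.2089
df = 2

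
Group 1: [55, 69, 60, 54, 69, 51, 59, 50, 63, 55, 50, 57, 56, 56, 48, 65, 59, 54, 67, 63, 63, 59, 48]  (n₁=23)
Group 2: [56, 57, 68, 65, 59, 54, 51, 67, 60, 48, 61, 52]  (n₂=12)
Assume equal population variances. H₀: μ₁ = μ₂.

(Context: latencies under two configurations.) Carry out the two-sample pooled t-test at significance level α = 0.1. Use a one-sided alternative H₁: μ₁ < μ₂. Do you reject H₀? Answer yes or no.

reject H₀: no

x̄₁=57.826, s₁=6.358, n₁=23
x̄₂=58.167, s₂=6.394, n₂=12
s_p² = [22·6.358² + 11·6.394²]/33 = 40.5749
SE = √(s_p²·(1/23+1/12)) = 2.2683
t = (57.826−58.167)/2.2683 = -0.1501
df = 33
p-value (one-sided, H₁ less) = 0.44078
At α=0.1: p ≥ α → fail to reject H₀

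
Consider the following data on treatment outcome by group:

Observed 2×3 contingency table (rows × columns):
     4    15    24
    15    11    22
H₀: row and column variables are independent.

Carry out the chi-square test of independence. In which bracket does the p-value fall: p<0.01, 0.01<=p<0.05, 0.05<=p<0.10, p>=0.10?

p-value bracket: 0.01<=p<0.05

Row totals [43, 48], col totals [19, 26, 46], n=91
χ² = (4−8.98)²/8.98 + (15−12.29)²/12.29 + (24−21.74)²/21.74 + (15−10.02)²/10.02 + (11−13.71)²/13.71 + (22−24.26)²/24.26 = 6.8166
df = 2
p-value (upper-tail) = 0.03310
→ bracket: 0.01<=p<0.05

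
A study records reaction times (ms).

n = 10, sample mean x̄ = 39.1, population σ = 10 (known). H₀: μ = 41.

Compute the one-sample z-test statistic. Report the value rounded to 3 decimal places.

test statistic = -0.601

SE = σ/√n = 10/√10 = 3.1623
z = (x̄−μ₀)/SE = (39.1−41)/3.1623 = -0.6008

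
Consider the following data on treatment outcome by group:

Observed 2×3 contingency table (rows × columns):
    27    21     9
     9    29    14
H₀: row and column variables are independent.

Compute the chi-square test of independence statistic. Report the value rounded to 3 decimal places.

Row totals [57, 52], col totals [36, 50, 23], n=109
χ² = (27−18.83)²/18.83 + (21−26.15)²/26.15 + (9−12.03)²/12.03 + (9−17.17)²/17.17 + (29−23.85)²/23.85 + (14−10.97)²/10.97 = 11.1611
df = 2

test statistic = 11.161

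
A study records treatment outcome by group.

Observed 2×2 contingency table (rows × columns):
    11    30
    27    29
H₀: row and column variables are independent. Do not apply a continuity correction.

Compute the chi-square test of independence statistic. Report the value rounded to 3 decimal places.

Row totals [41, 56], col totals [38, 59], n=97
χ² = (11−16.06)²/16.06 + (30−24.94)²/24.94 + (27−21.94)²/21.94 + (29−34.06)²/34.06 = 4.5428
df = 1

test statistic = 4.543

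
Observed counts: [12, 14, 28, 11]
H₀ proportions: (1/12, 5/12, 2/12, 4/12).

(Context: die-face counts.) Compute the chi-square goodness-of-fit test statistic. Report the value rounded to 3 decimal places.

test statistic = 46.775

n = 65; E_i = n·p_i = [5.42, 27.08, 10.83, 21.67]
χ² = (12−5.42)²/5.42 + (14−27.08)²/27.08 + (28−10.83)²/10.83 + (11−21.67)²/21.67 = 46.7754
df = 3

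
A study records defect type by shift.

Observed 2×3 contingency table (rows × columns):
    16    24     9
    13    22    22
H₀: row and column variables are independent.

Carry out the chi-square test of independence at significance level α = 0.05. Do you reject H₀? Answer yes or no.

reject H₀: no

Row totals [49, 57], col totals [29, 46, 31], n=106
χ² = (16−13.41)²/13.41 + (24−21.26)²/21.26 + (9−14.33)²/14.33 + (13−15.59)²/15.59 + (22−24.74)²/24.74 + (22−16.67)²/16.67 = 5.2752
df = 2
p-value (upper-tail) = 0.07153
At α=0.05: p ≥ α → fail to reject H₀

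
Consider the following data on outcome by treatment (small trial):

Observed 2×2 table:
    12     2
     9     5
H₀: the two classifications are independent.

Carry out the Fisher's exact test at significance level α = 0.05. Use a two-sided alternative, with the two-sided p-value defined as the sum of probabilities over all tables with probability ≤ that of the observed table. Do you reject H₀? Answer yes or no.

Margins: r₁=14, r₂=14, c₁=21, c₂=7, n=28
p_obs = C(14,12)·C(14,9)/C(28,21); sum pmf over tables with pmf ≤ p_obs
p-value (two-sided) = 0.38454
At α=0.05: p ≥ α → fail to reject H₀

reject H₀: no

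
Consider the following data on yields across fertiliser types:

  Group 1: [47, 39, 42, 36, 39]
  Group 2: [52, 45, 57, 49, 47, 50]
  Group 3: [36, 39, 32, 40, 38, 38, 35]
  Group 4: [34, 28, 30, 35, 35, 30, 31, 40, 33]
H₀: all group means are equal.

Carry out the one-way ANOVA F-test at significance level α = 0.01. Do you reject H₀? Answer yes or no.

reject H₀: yes

Group means [40.60, 50.00, 36.86, 32.89], grand mean 39.148
SSB = Σnᵢ(x̄ᵢ−x̄)² = 1106.461; SSW = ΣΣ(x−x̄ᵢ)² = 306.946
MSB = 1106.461/3 = 368.8205; MSW = 306.946/23 = 13.3455
F = MSB/MSW = 27.6364
df = (3, 23)
p-value (upper-tail) = 0.00000
At α=0.01: p < α → reject H₀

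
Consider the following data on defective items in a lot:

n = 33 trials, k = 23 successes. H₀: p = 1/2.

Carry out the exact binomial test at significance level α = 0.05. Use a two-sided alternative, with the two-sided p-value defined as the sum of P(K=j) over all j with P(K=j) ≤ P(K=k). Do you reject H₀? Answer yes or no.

reject H₀: yes

Exact binomial: n=33, k=23, p₀=1/2=0.5000
P(X=j) = C(n,j)·p₀^j·(1−p₀)^(n−j); p = Σ P(X=j) over j with P(X=j) ≤ P(X=23)
p-value (two-sided) = 0.03508
At α=0.05: p < α → reject H₀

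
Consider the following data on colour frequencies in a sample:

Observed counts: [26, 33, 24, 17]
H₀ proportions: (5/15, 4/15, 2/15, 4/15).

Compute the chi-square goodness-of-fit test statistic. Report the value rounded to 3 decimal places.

test statistic = 15.155

n = 100; E_i = n·p_i = [33.33, 26.67, 13.33, 26.67]
χ² = (26−33.33)²/33.33 + (33−26.67)²/26.67 + (24−13.33)²/13.33 + (17−26.67)²/26.67 = 15.1550
df = 3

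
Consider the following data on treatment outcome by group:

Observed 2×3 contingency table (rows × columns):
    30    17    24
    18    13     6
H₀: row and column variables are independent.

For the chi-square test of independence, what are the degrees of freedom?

df = (r−1)(c−1) = (2−1)·(3−1) = 2

degrees of freedom = 2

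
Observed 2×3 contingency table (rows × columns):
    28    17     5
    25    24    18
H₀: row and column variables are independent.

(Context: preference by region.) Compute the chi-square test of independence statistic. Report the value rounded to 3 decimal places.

test statistic = 6.377

Row totals [50, 67], col totals [53, 41, 23], n=117
χ² = (28−22.65)²/22.65 + (17−17.52)²/17.52 + (5−9.83)²/9.83 + (25−30.35)²/30.35 + (24−23.48)²/23.48 + (18−13.17)²/13.17 = 6.3773
df = 2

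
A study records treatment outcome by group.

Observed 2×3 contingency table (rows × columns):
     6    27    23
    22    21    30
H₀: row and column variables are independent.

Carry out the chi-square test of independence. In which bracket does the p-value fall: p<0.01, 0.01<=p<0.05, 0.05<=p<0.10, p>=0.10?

Row totals [56, 73], col totals [28, 48, 53], n=129
χ² = (6−12.16)²/12.16 + (27−20.84)²/20.84 + (23−23.01)²/23.01 + (22−15.84)²/15.84 + (21−27.16)²/27.16 + (30−29.99)²/29.99 = 8.7287
df = 2
p-value (upper-tail) = 0.01272
→ bracket: 0.01<=p<0.05

p-value bracket: 0.01<=p<0.05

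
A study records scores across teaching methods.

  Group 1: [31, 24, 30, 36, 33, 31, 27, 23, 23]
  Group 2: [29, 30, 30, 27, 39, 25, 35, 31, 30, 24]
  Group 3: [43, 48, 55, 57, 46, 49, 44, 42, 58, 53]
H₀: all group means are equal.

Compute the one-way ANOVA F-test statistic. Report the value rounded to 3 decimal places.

Group means [28.67, 30.00, 49.50], grand mean 36.310
SSB = Σnᵢ(x̄ᵢ−x̄)² = 2663.707; SSW = ΣΣ(x−x̄ᵢ)² = 666.500
MSB = 2663.707/2 = 1331.8534; MSW = 666.500/26 = 25.6346
F = MSB/MSW = 51.9553
df = (2, 26)

test statistic = 51.955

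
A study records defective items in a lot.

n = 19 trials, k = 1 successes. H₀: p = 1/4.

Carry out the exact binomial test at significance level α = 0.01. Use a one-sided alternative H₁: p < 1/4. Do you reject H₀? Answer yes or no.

reject H₀: no

Exact binomial: n=19, k=1, p₀=1/4=0.2500
P(X≤1) from Σ C(n,i)·p₀^i·(1−p₀)^(n−i)
p-value (one-sided, H₁ less) = 0.03101
At α=0.01: p ≥ α → fail to reject H₀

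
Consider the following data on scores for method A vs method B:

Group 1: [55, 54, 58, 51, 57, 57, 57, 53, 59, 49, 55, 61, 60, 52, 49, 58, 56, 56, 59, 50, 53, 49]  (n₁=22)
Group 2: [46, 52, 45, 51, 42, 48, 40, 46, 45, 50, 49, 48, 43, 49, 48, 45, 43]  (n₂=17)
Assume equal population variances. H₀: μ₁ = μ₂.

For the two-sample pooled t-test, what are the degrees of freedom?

degrees of freedom = 37

df = n₁ + n₂ − 2 = 22 + 17 − 2 = 37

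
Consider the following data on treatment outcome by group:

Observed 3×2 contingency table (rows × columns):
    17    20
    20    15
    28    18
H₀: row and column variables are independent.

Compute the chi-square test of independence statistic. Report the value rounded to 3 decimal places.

Row totals [37, 35, 46], col totals [65, 53], n=118
χ² = (17−20.38)²/20.38 + (20−16.62)²/16.62 + (20−19.28)²/19.28 + (15−15.72)²/15.72 + (28−25.34)²/25.34 + (18−20.66)²/20.66 = 1.9311
df = 2

test statistic = 1.931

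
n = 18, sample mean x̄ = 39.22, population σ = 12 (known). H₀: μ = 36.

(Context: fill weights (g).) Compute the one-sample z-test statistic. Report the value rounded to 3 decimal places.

SE = σ/√n = 12/√18 = 2.8284
z = (x̄−μ₀)/SE = (39.22−36)/2.8284 = 1.1384

test statistic = 1.138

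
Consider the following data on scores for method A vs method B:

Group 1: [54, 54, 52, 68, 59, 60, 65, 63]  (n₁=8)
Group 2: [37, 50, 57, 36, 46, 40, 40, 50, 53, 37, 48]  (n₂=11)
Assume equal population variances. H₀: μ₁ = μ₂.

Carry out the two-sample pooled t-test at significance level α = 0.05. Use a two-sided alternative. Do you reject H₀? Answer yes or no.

reject H₀: yes

x̄₁=59.375, s₁=5.755, n₁=8
x̄₂=44.909, s₂=7.259, n₂=11
s_p² = [7·5.755² + 10·7.259²]/17 = 44.6344
SE = √(s_p²·(1/8+1/11)) = 3.1043
t = (59.375−44.909)/3.1043 = 4.6599
df = 17
p-value (two-sided) = 0.00022
At α=0.05: p < α → reject H₀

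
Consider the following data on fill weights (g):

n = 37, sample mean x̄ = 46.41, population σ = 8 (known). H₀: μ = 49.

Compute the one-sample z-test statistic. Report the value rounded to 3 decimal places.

test statistic = -1.969

SE = σ/√n = 8/√37 = 1.3152
z = (x̄−μ₀)/SE = (46.41−49)/1.3152 = -1.9693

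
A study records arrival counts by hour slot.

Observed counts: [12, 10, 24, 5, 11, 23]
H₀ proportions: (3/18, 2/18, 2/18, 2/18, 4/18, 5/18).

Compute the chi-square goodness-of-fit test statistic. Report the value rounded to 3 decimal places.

n = 85; E_i = n·p_i = [14.17, 9.44, 9.44, 9.44, 18.89, 23.61]
χ² = (12−14.17)²/14.17 + (10−9.44)²/9.44 + (24−9.44)²/9.44 + (5−9.44)²/9.44 + (11−18.89)²/18.89 + (23−23.61)²/23.61 = 28.1988
df = 5

test statistic = 28.199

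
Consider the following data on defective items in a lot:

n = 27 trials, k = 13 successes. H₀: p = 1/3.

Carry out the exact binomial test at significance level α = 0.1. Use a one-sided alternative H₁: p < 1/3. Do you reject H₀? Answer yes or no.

reject H₀: no

Exact binomial: n=27, k=13, p₀=1/3=0.3333
P(X≤13) from Σ C(n,i)·p₀^i·(1−p₀)^(n−i)
p-value (one-sided, H₁ less) = 0.96407
At α=0.1: p ≥ α → fail to reject H₀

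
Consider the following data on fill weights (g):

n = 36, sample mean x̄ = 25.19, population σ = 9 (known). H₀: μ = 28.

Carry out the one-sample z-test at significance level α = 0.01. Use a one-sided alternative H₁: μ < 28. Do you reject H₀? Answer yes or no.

reject H₀: no

SE = σ/√n = 9/√36 = 1.5000
z = (x̄−μ₀)/SE = (25.19−28)/1.5000 = -1.8733
p-value (one-sided, H₁ less) = 0.03051
At α=0.01: p ≥ α → fail to reject H₀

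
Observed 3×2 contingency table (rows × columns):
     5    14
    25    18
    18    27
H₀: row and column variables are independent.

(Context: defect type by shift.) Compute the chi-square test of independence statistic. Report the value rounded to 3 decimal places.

test statistic = 6.137

Row totals [19, 43, 45], col totals [48, 59], n=107
χ² = (5−8.52)²/8.52 + (14−10.48)²/10.48 + (25−19.29)²/19.29 + (18−23.71)²/23.71 + (18−20.19)²/20.19 + (27−24.81)²/24.81 = 6.1367
df = 2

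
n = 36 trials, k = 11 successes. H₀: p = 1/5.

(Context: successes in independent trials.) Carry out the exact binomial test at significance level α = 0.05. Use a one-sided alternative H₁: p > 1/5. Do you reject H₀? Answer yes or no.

Exact binomial: n=36, k=11, p₀=1/5=0.2000
P(X≥11) from Σ C(n,i)·p₀^i·(1−p₀)^(n−i)
p-value (one-sided, H₁ greater) = 0.08891
At α=0.05: p ≥ α → fail to reject H₀

reject H₀: no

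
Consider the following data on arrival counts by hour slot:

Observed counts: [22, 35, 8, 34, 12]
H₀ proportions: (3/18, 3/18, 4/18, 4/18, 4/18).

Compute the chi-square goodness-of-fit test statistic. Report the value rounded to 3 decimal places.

n = 111; E_i = n·p_i = [18.50, 18.50, 24.67, 24.67, 24.67]
χ² = (22−18.50)²/18.50 + (35−18.50)²/18.50 + (8−24.67)²/24.67 + (34−24.67)²/24.67 + (12−24.67)²/24.67 = 36.6757
df = 4

test statistic = 36.676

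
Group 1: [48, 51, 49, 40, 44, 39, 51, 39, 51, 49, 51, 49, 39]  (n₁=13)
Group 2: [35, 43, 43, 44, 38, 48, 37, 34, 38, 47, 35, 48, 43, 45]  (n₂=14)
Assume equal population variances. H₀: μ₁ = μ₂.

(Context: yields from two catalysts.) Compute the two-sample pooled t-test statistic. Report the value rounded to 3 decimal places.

x̄₁=46.154, s₁=5.145, n₁=13
x̄₂=41.286, s₂=4.999, n₂=14
s_p² = [12·5.145² + 13·4.999²]/25 = 25.7020
SE = √(s_p²·(1/13+1/14)) = 1.9527
t = (46.154−41.286)/1.9527 = 2.4931
df = 25

test statistic = 2.493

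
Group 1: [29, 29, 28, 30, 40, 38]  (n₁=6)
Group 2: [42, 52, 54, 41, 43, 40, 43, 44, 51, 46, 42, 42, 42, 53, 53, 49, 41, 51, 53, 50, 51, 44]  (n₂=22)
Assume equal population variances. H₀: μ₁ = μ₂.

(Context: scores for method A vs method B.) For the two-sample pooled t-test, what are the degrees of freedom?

degrees of freedom = 26

df = n₁ + n₂ − 2 = 6 + 22 − 2 = 26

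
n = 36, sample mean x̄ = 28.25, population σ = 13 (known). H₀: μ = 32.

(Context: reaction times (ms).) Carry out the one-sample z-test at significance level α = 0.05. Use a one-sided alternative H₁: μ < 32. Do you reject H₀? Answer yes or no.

reject H₀: yes

SE = σ/√n = 13/√36 = 2.1667
z = (x̄−μ₀)/SE = (28.25−32)/2.1667 = -1.7308
p-value (one-sided, H₁ less) = 0.04175
At α=0.05: p < α → reject H₀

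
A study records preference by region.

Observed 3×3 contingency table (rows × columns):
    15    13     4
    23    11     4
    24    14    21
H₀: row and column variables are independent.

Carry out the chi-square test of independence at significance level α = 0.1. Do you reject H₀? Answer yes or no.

Row totals [32, 38, 59], col totals [62, 38, 29], n=129
χ² = (15−15.38)²/15.38 + (13−9.43)²/9.43 + (4−7.19)²/7.19 + (23−18.26)²/18.26 + (11−11.19)²/11.19 + (4−8.54)²/8.54 + (24−28.36)²/28.36 + (14−17.38)²/17.38 + (21−13.26)²/13.26 = 12.2686
df = 4
p-value (upper-tail) = 0.01546
At α=0.1: p < α → reject H₀

reject H₀: yes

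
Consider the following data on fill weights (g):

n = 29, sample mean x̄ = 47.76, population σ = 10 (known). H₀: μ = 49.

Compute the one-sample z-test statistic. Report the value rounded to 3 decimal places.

SE = σ/√n = 10/√29 = 1.8570
z = (x̄−μ₀)/SE = (47.76−49)/1.8570 = -0.6678

test statistic = -0.668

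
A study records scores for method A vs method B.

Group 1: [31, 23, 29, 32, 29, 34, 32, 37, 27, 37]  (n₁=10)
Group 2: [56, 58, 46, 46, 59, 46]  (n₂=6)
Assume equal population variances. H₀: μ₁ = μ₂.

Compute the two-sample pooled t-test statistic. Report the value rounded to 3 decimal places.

test statistic = -7.709

x̄₁=31.100, s₁=4.358, n₁=10
x̄₂=51.833, s₂=6.463, n₂=6
s_p² = [9·4.358² + 5·6.463²]/14 = 27.1238
SE = √(s_p²·(1/10+1/6)) = 2.6894
t = (31.100−51.833)/2.6894 = -7.7092
df = 14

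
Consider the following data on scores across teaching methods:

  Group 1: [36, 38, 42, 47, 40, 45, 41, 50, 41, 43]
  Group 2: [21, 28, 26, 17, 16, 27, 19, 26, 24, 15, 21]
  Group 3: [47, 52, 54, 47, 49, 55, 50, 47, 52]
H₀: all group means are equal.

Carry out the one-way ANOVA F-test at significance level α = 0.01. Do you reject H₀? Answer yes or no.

reject H₀: yes

Group means [42.30, 21.82, 50.33], grand mean 37.200
SSB = Σnᵢ(x̄ᵢ−x̄)² = 4415.064; SSW = ΣΣ(x−x̄ᵢ)² = 449.736
MSB = 4415.064/2 = 2207.5318; MSW = 449.736/27 = 16.6569
F = MSB/MSW = 132.5296
df = (2, 27)
p-value (upper-tail) = 0.00000
At α=0.01: p < α → reject H₀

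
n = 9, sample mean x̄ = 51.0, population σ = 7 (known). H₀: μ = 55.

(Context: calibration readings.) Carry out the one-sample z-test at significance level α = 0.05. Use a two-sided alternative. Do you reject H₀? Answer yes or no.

reject H₀: no

SE = σ/√n = 7/√9 = 2.3333
z = (x̄−μ₀)/SE = (51.0−55)/2.3333 = -1.7143
p-value (two-sided) = 0.08648
At α=0.05: p ≥ α → fail to reject H₀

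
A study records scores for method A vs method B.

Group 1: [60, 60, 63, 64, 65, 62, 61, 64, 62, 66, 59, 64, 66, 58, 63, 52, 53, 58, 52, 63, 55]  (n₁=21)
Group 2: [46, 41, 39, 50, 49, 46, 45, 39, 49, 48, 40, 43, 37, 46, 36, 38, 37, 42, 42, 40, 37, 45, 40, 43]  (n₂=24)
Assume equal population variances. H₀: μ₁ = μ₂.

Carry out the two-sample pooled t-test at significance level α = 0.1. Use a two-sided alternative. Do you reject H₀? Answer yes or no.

reject H₀: yes

x̄₁=60.476, s₁=4.400, n₁=21
x̄₂=42.417, s₂=4.272, n₂=24
s_p² = [20·4.400² + 23·4.272²]/43 = 18.7691
SE = √(s_p²·(1/21+1/24)) = 1.2945
t = (60.476−42.417)/1.2945 = 13.9506
df = 43
p-value (two-sided) = 0.00000
At α=0.1: p < α → reject H₀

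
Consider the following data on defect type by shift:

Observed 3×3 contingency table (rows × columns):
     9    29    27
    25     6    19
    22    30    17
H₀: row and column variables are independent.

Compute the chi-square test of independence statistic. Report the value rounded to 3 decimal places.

Row totals [65, 50, 69], col totals [56, 65, 63], n=184
χ² = (9−19.78)²/19.78 + (29−22.96)²/22.96 + (27−22.26)²/22.26 + (25−15.22)²/15.22 + (6−17.66)²/17.66 + (19−17.12)²/17.12 + (22−21.00)²/21.00 + (30−24.38)²/24.38 + (17−23.62)²/23.62 = 25.8764
df = 4

test statistic = 25.876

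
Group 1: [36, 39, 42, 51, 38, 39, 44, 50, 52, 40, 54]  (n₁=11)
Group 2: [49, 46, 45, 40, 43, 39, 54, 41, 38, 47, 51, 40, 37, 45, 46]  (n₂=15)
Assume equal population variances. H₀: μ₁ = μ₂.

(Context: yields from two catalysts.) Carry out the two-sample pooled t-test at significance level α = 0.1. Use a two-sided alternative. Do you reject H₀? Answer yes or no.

x̄₁=44.091, s₁=6.472, n₁=11
x̄₂=44.067, s₂=4.964, n₂=15
s_p² = [10·6.472² + 14·4.964²]/24 = 31.8268
SE = √(s_p²·(1/11+1/15)) = 2.2394
t = (44.091−44.067)/2.2394 = 0.0108
df = 24
p-value (two-sided) = 0.99145
At α=0.1: p ≥ α → fail to reject H₀

reject H₀: no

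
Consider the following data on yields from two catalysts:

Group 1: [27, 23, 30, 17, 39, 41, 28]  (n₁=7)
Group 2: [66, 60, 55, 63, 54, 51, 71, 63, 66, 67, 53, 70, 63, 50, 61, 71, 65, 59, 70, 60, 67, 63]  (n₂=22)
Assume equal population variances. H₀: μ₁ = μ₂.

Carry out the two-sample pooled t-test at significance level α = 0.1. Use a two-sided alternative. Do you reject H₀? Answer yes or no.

reject H₀: yes

x̄₁=29.286, s₁=8.460, n₁=7
x̄₂=62.182, s₂=6.404, n₂=22
s_p² = [6·8.460² + 21·6.404²]/27 = 47.8038
SE = √(s_p²·(1/7+1/22)) = 3.0003
t = (29.286−62.182)/3.0003 = -10.9641
df = 27
p-value (two-sided) = 0.00000
At α=0.1: p < α → reject H₀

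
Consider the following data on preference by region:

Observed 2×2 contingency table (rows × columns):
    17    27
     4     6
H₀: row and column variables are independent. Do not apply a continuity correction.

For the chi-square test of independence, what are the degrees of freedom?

df = (r−1)(c−1) = (2−1)·(2−1) = 1

degrees of freedom = 1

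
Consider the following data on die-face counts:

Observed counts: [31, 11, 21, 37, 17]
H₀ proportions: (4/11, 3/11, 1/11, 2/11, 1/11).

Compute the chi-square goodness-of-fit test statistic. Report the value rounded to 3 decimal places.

test statistic = 42.367

n = 117; E_i = n·p_i = [42.55, 31.91, 10.64, 21.27, 10.64]
χ² = (31−42.55)²/42.55 + (11−31.91)²/31.91 + (21−10.64)²/10.64 + (37−21.27)²/21.27 + (17−10.64)²/10.64 = 42.3668
df = 4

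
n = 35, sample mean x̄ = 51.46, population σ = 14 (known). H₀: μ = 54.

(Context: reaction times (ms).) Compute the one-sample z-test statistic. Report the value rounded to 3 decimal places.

SE = σ/√n = 14/√35 = 2.3664
z = (x̄−μ₀)/SE = (51.46−54)/2.3664 = -1.0733

test statistic = -1.073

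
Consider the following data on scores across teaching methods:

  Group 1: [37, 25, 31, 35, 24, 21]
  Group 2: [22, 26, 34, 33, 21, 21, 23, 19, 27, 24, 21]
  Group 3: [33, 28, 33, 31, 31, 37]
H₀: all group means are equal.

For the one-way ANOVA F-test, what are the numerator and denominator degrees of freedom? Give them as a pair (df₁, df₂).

k = 3 groups, N = 23 total
df = (k−1, N−k) = (3−1, 23−3) = (2, 20)

degrees of freedom = [2, 20]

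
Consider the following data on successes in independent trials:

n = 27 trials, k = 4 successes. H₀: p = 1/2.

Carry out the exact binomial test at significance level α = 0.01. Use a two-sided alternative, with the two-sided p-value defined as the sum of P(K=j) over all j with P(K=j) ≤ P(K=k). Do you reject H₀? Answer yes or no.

reject H₀: yes

Exact binomial: n=27, k=4, p₀=1/2=0.5000
P(X=j) = C(n,j)·p₀^j·(1−p₀)^(n−j); p = Σ P(X=j) over j with P(X=j) ≤ P(X=4)
p-value (two-sided) = 0.00031
At α=0.01: p < α → reject H₀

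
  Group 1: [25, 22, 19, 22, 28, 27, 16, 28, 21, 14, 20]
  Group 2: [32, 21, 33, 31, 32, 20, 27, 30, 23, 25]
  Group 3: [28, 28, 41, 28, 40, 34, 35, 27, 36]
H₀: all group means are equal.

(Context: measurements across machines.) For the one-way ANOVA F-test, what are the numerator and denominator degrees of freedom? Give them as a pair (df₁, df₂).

k = 3 groups, N = 30 total
df = (k−1, N−k) = (3−1, 30−3) = (2, 27)

degrees of freedom = [2, 27]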